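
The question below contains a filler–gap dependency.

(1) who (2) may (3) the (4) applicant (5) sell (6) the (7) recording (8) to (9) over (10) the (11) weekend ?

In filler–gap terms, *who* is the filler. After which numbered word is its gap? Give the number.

8

In situ: The applicant may sell the recording to who over the weekend.
'who' is the object of the preposition 'to' (recipient of 'sell'). Fronting leaves a gap immediately after 'to':
Who may the applicant sell the recording to ___ over the weekend?
'to' is word 8.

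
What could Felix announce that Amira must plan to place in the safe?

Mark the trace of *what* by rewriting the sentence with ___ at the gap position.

Before movement: Felix could announce that Amira must plan to place what in the safe.
'what' functions as the direct object of 'place'. The gap is right after 'place'.

What could Felix announce that Amira must plan to place ___ in the safe?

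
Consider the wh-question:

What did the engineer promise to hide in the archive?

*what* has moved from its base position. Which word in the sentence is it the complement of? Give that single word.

Pre-movement form: The engineer did promise to hide what in the archive.
'what' functions as the direct object of 'hide'. Fronting leaves a gap immediately after 'hide':
What did the engineer promise to hide ___ in the archive?

hide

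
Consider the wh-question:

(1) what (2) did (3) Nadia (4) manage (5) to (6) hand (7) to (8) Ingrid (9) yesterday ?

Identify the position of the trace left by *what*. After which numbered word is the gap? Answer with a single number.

Pre-movement form: Nadia did manage to hand what to Ingrid yesterday.
'what' is the direct object of 'hand'. Fronting leaves a gap immediately after 'hand':
What did Nadia manage to hand ___ to Ingrid yesterday?
'hand' is word 6.

6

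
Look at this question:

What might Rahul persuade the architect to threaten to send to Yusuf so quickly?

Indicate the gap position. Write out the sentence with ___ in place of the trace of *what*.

Pre-movement form: Rahul might persuade the architect to threaten to send what to Yusuf so quickly.
The filler 'what' is interpreted as the direct object of 'send'. The gap is right after 'send'.

What might Rahul persuade the architect to threaten to send ___ to Yusuf so quickly?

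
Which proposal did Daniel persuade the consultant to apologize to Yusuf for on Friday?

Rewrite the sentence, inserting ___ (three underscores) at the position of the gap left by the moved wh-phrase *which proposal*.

Before movement: Daniel did persuade the consultant to apologize to Yusuf for which proposal on Friday.
'which proposal' functions as the object of the preposition 'for'. The gap is right after 'for'.

Which proposal did Daniel persuade the consultant to apologize to Yusuf for ___ on Friday?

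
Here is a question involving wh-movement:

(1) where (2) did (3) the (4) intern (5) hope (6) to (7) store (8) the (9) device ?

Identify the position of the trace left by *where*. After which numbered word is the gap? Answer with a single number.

9

Underlying clause: The intern did hope to store the device where.
'where' is the locative complement of 'store'. Wh-movement fronts it, leaving a gap right after 'device':
Where did the intern hope to store the device ___?
'device' is word 9.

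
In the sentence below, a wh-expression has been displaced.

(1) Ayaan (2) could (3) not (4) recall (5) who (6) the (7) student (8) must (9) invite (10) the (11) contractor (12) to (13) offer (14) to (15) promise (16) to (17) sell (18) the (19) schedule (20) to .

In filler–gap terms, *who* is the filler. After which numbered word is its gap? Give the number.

20

Pre-movement form: The student must invite the contractor to offer to promise to sell the schedule to who.
'who' is the object of the preposition 'to' (recipient of 'sell'). Fronting leaves a gap immediately after 'to':
Ayaan could not recall who the student must invite the contractor to offer to promise to sell the schedule to ___.
'to' is word 20.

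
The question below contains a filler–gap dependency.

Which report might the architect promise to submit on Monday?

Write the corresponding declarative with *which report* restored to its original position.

'which report' functions as the direct object of 'submit'. It moves to the left edge, and the trace sits right after 'submit':
Which report might the architect promise to submit ___ on Monday?

The architect might promise to submit which report on Monday.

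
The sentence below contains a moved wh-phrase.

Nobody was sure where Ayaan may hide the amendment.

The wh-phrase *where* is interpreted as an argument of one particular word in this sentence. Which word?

In situ: Ayaan may hide the amendment where.
'where' functions as the locative complement of 'hide'. It moves to the left edge, and the trace sits right after 'amendment':
Nobody was sure where Ayaan may hide the amendment ___.

hide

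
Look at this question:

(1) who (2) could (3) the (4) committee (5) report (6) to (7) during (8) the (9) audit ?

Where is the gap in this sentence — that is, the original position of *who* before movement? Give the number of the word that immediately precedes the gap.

6

Before movement: The committee could report to who during the audit.
The filler 'who' is interpreted as the object of the preposition 'to'. Fronting leaves a gap immediately after 'to':
Who could the committee report to ___ during the audit?
'to' is word 6.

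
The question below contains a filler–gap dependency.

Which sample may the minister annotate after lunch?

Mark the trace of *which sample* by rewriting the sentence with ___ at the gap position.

Which sample may the minister annotate ___ after lunch?

Before movement: The minister may annotate which sample after lunch.
'which sample' is the direct object of 'annotate'. The gap is right after 'annotate'.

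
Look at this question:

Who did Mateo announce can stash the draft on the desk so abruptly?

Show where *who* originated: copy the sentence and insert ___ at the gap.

Who did Mateo announce ___ can stash the draft on the desk so abruptly?

Before movement: Mateo did announce who can stash the draft on the desk so abruptly.
'who' is the subject of the clause embedded under 'announce'. The gap is right after 'announce'.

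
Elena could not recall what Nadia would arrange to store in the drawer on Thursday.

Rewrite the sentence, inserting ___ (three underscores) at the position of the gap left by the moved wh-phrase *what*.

In situ: Nadia would arrange to store what in the drawer on Thursday.
The filler 'what' is interpreted as the direct object of 'store'. The gap is right after 'store'.

Elena could not recall what Nadia would arrange to store ___ in the drawer on Thursday.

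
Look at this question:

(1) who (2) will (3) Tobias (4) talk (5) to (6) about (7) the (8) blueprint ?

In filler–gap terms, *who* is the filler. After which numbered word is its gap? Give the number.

In situ: Tobias will talk to who about the blueprint.
The filler 'who' is interpreted as the object of the preposition 'to'. It moves to the left edge, and the trace sits right after 'to':
Who will Tobias talk to ___ about the blueprint?
'to' is word 5.

5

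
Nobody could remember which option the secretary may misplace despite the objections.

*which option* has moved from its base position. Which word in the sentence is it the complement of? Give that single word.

Underlying clause: The secretary may misplace which option despite the objections.
'which option' functions as the direct object of 'misplace'. Fronting leaves a gap immediately after 'misplace':
Nobody could remember which option the secretary may misplace ___ despite the objections.

misplace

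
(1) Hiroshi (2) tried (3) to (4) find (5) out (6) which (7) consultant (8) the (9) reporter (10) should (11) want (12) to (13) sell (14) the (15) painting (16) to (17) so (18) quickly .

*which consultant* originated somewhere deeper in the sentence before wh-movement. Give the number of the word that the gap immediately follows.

Underlying clause: The reporter should want to sell the painting to which consultant so quickly.
'which consultant' is the object of the preposition 'to' (recipient of 'sell'). Fronting leaves a gap immediately after 'to':
Hiroshi tried to find out which consultant the reporter should want to sell the painting to ___ so quickly.
'to' is word 16.

16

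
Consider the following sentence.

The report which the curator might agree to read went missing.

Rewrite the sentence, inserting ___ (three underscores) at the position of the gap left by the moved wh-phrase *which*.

The report which the curator might agree to read ___ went missing.

'which' functions as the direct object of 'read'. The gap is right after 'read'.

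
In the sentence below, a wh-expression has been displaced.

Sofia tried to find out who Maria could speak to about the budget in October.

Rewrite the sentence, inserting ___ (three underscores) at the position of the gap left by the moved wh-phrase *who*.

Before movement: Maria could speak to who about the budget in October.
'who' functions as the object of the preposition 'to'. The gap is right after 'to'.

Sofia tried to find out who Maria could speak to ___ about the budget in October.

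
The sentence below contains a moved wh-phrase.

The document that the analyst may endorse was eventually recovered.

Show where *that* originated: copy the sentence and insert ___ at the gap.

The document that the analyst may endorse ___ was eventually recovered.

'that' is the direct object of 'endorse'. The gap is right after 'endorse'.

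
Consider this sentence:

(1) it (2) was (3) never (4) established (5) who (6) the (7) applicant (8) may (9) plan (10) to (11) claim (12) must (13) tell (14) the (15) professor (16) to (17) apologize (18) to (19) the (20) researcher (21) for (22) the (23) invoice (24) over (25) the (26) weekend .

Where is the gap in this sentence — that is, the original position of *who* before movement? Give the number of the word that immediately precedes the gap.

Before movement: The applicant may plan to claim who must tell the professor to apologize to the researcher for the invoice over the weekend.
The filler 'who' is interpreted as the subject of the clause embedded under 'claim'. Wh-movement fronts it, leaving a gap right after 'claim':
It was never established who the applicant may plan to claim ___ must tell the professor to apologize to the researcher for the invoice over the weekend.
'claim' is word 11.

11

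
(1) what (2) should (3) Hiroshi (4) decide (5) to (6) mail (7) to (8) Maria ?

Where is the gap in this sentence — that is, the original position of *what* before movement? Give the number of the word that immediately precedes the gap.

6

In situ: Hiroshi should decide to mail what to Maria.
'what' is the direct object of 'mail'. Fronting leaves a gap immediately after 'mail':
What should Hiroshi decide to mail ___ to Maria?
'mail' is word 6.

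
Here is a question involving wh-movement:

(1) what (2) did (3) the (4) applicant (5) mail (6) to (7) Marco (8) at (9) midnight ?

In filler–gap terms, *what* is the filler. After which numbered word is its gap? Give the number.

Pre-movement form: The applicant did mail what to Marco at midnight.
'what' functions as the direct object of 'mail'. Wh-movement fronts it, leaving a gap right after 'mail':
What did the applicant mail ___ to Marco at midnight?
'mail' is word 5.

5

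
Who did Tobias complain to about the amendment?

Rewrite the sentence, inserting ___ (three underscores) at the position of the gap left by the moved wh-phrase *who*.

Underlying clause: Tobias did complain to who about the amendment.
'who' functions as the object of the preposition 'to'. The gap is right after 'to'.

Who did Tobias complain to ___ about the amendment?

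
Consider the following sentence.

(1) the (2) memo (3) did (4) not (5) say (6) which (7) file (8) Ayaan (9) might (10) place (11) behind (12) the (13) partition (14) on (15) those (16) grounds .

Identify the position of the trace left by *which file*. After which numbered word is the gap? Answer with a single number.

Underlying clause: Ayaan might place which file behind the partition on those grounds.
The filler 'which file' is interpreted as the direct object of 'place'. Wh-movement fronts it, leaving a gap right after 'place':
The memo did not say which file Ayaan might place ___ behind the partition on those grounds.
'place' is word 10.

10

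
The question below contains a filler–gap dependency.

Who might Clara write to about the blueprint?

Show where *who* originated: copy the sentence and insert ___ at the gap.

Who might Clara write to ___ about the blueprint?

Before movement: Clara might write to who about the blueprint.
'who' is the object of the preposition 'to'. The gap is right after 'to'.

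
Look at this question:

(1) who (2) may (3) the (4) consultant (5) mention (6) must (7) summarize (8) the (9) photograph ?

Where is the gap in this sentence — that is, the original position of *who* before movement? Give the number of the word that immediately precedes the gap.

Pre-movement form: The consultant may mention who must summarize the photograph.
The filler 'who' is interpreted as the subject of the clause embedded under 'mention'. It moves to the left edge, and the trace sits right after 'mention':
Who may the consultant mention ___ must summarize the photograph?
'mention' is word 5.

5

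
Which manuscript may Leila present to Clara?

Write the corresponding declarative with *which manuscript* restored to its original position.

The filler 'which manuscript' is interpreted as the direct object of 'present'. Wh-movement fronts it, leaving a gap right after 'present':
Which manuscript may Leila present ___ to Clara?

Leila may present which manuscript to Clara.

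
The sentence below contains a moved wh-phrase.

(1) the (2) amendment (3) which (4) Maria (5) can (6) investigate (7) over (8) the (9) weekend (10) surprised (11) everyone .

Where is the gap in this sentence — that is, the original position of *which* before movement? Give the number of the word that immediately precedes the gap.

6

'which' is the direct object of 'investigate'. Wh-movement fronts it, leaving a gap right after 'investigate':
The amendment which Maria can investigate ___ over the weekend surprised everyone.
'investigate' is word 6.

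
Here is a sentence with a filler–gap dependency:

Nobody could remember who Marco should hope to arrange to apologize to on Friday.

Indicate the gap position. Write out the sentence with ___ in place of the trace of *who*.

Nobody could remember who Marco should hope to arrange to apologize to ___ on Friday.

In situ: Marco should hope to arrange to apologize to who on Friday.
'who' functions as the object of the preposition 'to'. The gap is right after 'to'.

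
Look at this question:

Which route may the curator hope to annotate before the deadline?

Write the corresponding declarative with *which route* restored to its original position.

The curator may hope to annotate which route before the deadline.

'which route' is the direct object of 'annotate'. Wh-movement fronts it, leaving a gap right after 'annotate':
Which route may the curator hope to annotate ___ before the deadline?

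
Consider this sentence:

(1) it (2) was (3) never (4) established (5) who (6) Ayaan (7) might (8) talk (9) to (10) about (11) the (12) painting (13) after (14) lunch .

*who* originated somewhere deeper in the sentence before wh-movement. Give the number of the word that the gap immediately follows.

9

Before movement: Ayaan might talk to who about the painting after lunch.
The filler 'who' is interpreted as the object of the preposition 'to'. Fronting leaves a gap immediately after 'to':
It was never established who Ayaan might talk to ___ about the painting after lunch.
'to' is word 9.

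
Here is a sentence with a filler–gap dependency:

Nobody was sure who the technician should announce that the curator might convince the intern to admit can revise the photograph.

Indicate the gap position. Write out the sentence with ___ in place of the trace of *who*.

Before movement: The technician should announce that the curator might convince the intern to admit who can revise the photograph.
'who' is the subject of the clause embedded under 'admit'. The gap is right after 'admit'.

Nobody was sure who the technician should announce that the curator might convince the intern to admit ___ can revise the photograph.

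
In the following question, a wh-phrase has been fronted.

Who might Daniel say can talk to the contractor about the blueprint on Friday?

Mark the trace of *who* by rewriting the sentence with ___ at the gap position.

Who might Daniel say ___ can talk to the contractor about the blueprint on Friday?

In situ: Daniel might say who can talk to the contractor about the blueprint on Friday.
'who' is the subject of the clause embedded under 'say'. The gap is right after 'say'.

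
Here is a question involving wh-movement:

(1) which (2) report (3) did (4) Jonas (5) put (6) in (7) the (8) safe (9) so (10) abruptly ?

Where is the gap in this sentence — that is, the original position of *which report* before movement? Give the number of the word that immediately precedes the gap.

Underlying clause: Jonas did put which report in the safe so abruptly.
'which report' functions as the direct object of 'put'. Fronting leaves a gap immediately after 'put':
Which report did Jonas put ___ in the safe so abruptly?
'put' is word 5.

5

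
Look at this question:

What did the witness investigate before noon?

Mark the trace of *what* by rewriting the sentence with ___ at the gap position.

In situ: The witness did investigate what before noon.
'what' is the direct object of 'investigate'. The gap is right after 'investigate'.

What did the witness investigate ___ before noon?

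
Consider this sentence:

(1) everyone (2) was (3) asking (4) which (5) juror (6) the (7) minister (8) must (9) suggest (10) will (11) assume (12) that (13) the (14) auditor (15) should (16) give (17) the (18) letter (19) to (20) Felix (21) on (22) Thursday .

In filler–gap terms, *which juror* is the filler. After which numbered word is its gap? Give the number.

In situ: The minister must suggest which juror will assume that the auditor should give the letter to Felix on Thursday.
The filler 'which juror' is interpreted as the subject of the clause embedded under 'suggest'. Wh-movement fronts it, leaving a gap right after 'suggest':
Everyone was asking which juror the minister must suggest ___ will assume that the auditor should give the letter to Felix on Thursday.
'suggest' is word 9.

9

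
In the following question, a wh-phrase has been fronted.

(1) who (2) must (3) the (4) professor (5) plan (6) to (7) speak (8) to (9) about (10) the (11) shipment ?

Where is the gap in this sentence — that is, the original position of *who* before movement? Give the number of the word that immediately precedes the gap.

8

Underlying clause: The professor must plan to speak to who about the shipment.
The filler 'who' is interpreted as the object of the preposition 'to'. Wh-movement fronts it, leaving a gap right after 'to':
Who must the professor plan to speak to ___ about the shipment?
'to' is word 8.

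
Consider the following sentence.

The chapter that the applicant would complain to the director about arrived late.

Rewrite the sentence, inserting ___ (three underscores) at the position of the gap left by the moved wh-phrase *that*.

The chapter that the applicant would complain to the director about ___ arrived late.

'that' is the object of the preposition 'about'. The gap is right after 'about'.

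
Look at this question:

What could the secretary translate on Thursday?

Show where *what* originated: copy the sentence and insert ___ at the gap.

In situ: The secretary could translate what on Thursday.
The filler 'what' is interpreted as the direct object of 'translate'. The gap is right after 'translate'.

What could the secretary translate ___ on Thursday?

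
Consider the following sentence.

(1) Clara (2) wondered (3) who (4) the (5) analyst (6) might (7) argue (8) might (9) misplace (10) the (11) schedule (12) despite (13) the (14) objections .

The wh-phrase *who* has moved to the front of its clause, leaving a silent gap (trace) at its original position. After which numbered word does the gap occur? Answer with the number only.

7

In situ: The analyst might argue who might misplace the schedule despite the objections.
'who' functions as the subject of the clause embedded under 'argue'. Fronting leaves a gap immediately after 'argue':
Clara wondered who the analyst might argue ___ might misplace the schedule despite the objections.
'argue' is word 7.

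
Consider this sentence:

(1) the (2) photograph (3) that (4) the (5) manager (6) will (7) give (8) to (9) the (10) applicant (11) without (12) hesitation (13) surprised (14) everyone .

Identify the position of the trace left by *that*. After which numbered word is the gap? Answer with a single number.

7

'that' functions as the direct object of 'give'. Wh-movement fronts it, leaving a gap right after 'give':
The photograph that the manager will give ___ to the applicant without hesitation surprised everyone.
'give' is word 7.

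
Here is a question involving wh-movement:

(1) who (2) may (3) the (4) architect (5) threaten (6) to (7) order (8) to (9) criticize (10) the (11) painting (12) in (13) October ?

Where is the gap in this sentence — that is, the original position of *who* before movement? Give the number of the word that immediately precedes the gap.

In situ: The architect may threaten to order who to criticize the painting in October.
'who' is the direct object of 'order'. Wh-movement fronts it, leaving a gap right after 'order':
Who may the architect threaten to order ___ to criticize the painting in October?
'order' is word 7.

7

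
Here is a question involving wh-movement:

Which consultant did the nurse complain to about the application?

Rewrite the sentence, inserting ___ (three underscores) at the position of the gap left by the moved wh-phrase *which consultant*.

Which consultant did the nurse complain to ___ about the application?

Before movement: The nurse did complain to which consultant about the application.
'which consultant' is the object of the preposition 'to'. The gap is right after 'to'.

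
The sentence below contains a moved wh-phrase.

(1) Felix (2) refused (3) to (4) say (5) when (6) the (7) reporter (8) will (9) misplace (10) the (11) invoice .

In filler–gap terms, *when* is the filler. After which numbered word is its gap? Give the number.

In situ: The reporter will misplace the invoice when.
The filler 'when' is interpreted as the temporal adjunct. Wh-movement fronts it, leaving a gap right after 'invoice':
Felix refused to say when the reporter will misplace the invoice ___.
'invoice' is word 11.

11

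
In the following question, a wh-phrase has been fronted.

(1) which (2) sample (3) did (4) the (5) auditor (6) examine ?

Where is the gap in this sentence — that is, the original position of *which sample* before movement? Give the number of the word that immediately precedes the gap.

6

Underlying clause: The auditor did examine which sample.
'which sample' is the direct object of 'examine'. Wh-movement fronts it, leaving a gap right after 'examine':
Which sample did the auditor examine ___?
'examine' is word 6.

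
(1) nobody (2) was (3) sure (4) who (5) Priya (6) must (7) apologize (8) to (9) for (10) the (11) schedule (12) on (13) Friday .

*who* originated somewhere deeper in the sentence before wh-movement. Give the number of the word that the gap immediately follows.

8

Underlying clause: Priya must apologize to who for the schedule on Friday.
'who' is the object of the preposition 'to'. Wh-movement fronts it, leaving a gap right after 'to':
Nobody was sure who Priya must apologize to ___ for the schedule on Friday.
'to' is word 8.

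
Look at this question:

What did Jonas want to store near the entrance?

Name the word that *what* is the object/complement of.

Before movement: Jonas did want to store what near the entrance.
The filler 'what' is interpreted as the direct object of 'store'. Wh-movement fronts it, leaving a gap right after 'store':
What did Jonas want to store ___ near the entrance?

store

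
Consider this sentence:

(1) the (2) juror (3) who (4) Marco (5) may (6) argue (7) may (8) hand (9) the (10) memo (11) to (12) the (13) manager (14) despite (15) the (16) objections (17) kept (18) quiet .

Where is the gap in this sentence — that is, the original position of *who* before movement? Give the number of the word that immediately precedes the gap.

'who' is the subject of the clause embedded under 'argue'. Wh-movement fronts it, leaving a gap right after 'argue':
The juror who Marco may argue ___ may hand the memo to the manager despite the objections kept quiet.
'argue' is word 6.

6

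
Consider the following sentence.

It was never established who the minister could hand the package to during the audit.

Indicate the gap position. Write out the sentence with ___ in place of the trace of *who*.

It was never established who the minister could hand the package to ___ during the audit.

Pre-movement form: The minister could hand the package to who during the audit.
'who' is the object of the preposition 'to' (recipient of 'hand'). The gap is right after 'to'.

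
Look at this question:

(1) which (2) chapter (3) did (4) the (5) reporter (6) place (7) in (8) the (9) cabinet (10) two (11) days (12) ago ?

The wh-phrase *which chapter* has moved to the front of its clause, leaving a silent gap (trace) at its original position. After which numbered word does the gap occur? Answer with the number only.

6

In situ: The reporter did place which chapter in the cabinet two days ago.
The filler 'which chapter' is interpreted as the direct object of 'place'. It moves to the left edge, and the trace sits right after 'place':
Which chapter did the reporter place ___ in the cabinet two days ago?
'place' is word 6.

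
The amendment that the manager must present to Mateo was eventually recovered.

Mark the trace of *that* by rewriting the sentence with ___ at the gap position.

The filler 'that' is interpreted as the direct object of 'present'. The gap is right after 'present'.

The amendment that the manager must present ___ to Mateo was eventually recovered.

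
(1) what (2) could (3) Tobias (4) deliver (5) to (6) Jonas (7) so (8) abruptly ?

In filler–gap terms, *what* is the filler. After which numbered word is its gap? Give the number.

4

Pre-movement form: Tobias could deliver what to Jonas so abruptly.
The filler 'what' is interpreted as the direct object of 'deliver'. Fronting leaves a gap immediately after 'deliver':
What could Tobias deliver ___ to Jonas so abruptly?
'deliver' is word 4.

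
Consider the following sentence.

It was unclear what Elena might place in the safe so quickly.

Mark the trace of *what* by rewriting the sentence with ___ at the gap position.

It was unclear what Elena might place ___ in the safe so quickly.

Underlying clause: Elena might place what in the safe so quickly.
The filler 'what' is interpreted as the direct object of 'place'. The gap is right after 'place'.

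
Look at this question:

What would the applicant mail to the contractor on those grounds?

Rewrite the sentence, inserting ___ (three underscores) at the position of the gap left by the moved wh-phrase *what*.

Underlying clause: The applicant would mail what to the contractor on those grounds.
'what' is the direct object of 'mail'. The gap is right after 'mail'.

What would the applicant mail ___ to the contractor on those grounds?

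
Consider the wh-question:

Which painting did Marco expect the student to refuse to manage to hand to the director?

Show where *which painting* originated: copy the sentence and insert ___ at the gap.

Pre-movement form: Marco did expect the student to refuse to manage to hand which painting to the director.
The filler 'which painting' is interpreted as the direct object of 'hand'. The gap is right after 'hand'.

Which painting did Marco expect the student to refuse to manage to hand ___ to the director?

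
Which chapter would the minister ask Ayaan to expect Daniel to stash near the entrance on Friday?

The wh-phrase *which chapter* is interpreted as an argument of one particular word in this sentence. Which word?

stash

In situ: The minister would ask Ayaan to expect Daniel to stash which chapter near the entrance on Friday.
'which chapter' is the direct object of 'stash'. Wh-movement fronts it, leaving a gap right after 'stash':
Which chapter would the minister ask Ayaan to expect Daniel to stash ___ near the entrance on Friday?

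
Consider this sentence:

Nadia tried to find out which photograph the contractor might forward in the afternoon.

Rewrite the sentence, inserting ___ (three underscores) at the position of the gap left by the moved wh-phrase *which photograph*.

In situ: The contractor might forward which photograph in the afternoon.
'which photograph' functions as the direct object of 'forward'. The gap is right after 'forward'.

Nadia tried to find out which photograph the contractor might forward ___ in the afternoon.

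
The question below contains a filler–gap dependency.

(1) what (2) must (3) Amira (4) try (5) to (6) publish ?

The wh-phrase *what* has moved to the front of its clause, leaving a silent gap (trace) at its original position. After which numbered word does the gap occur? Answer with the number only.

Underlying clause: Amira must try to publish what.
'what' functions as the direct object of 'publish'. Fronting leaves a gap immediately after 'publish':
What must Amira try to publish ___?
'publish' is word 6.

6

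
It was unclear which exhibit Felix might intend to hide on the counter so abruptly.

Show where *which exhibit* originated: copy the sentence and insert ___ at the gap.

It was unclear which exhibit Felix might intend to hide ___ on the counter so abruptly.

Pre-movement form: Felix might intend to hide which exhibit on the counter so abruptly.
The filler 'which exhibit' is interpreted as the direct object of 'hide'. The gap is right after 'hide'.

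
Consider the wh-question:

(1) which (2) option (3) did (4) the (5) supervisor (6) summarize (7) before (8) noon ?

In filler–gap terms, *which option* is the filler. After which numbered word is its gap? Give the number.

6

Underlying clause: The supervisor did summarize which option before noon.
'which option' functions as the direct object of 'summarize'. Wh-movement fronts it, leaving a gap right after 'summarize':
Which option did the supervisor summarize ___ before noon?
'summarize' is word 6.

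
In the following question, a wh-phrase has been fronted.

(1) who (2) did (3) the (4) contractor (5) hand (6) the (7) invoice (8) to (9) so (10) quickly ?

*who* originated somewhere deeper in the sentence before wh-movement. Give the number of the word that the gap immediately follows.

In situ: The contractor did hand the invoice to who so quickly.
The filler 'who' is interpreted as the object of the preposition 'to' (recipient of 'hand'). Fronting leaves a gap immediately after 'to':
Who did the contractor hand the invoice to ___ so quickly?
'to' is word 8.

8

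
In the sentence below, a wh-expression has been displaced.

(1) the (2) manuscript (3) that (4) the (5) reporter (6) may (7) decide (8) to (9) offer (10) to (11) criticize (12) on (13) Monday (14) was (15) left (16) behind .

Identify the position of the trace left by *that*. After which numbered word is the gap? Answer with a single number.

11

'that' is the direct object of 'criticize'. It moves to the left edge, and the trace sits right after 'criticize':
The manuscript that the reporter may decide to offer to criticize ___ on Monday was left behind.
'criticize' is word 11.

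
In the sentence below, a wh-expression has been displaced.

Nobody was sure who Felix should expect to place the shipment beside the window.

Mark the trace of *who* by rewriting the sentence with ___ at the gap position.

Before movement: Felix should expect who to place the shipment beside the window.
'who' functions as the direct object of 'expect'. The gap is right after 'expect'.

Nobody was sure who Felix should expect ___ to place the shipment beside the window.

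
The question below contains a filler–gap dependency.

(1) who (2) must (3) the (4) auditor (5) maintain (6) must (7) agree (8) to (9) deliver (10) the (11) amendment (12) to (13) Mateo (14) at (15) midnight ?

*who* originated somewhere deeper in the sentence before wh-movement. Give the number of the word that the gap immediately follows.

5

Before movement: The auditor must maintain who must agree to deliver the amendment to Mateo at midnight.
The filler 'who' is interpreted as the subject of the clause embedded under 'maintain'. Wh-movement fronts it, leaving a gap right after 'maintain':
Who must the auditor maintain ___ must agree to deliver the amendment to Mateo at midnight?
'maintain' is word 5.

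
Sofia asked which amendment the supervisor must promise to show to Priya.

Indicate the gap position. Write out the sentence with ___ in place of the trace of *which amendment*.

In situ: The supervisor must promise to show which amendment to Priya.
'which amendment' functions as the direct object of 'show'. The gap is right after 'show'.

Sofia asked which amendment the supervisor must promise to show ___ to Priya.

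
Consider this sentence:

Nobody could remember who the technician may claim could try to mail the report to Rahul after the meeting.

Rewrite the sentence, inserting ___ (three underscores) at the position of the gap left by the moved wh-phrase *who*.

Pre-movement form: The technician may claim who could try to mail the report to Rahul after the meeting.
'who' is the subject of the clause embedded under 'claim'. The gap is right after 'claim'.

Nobody could remember who the technician may claim ___ could try to mail the report to Rahul after the meeting.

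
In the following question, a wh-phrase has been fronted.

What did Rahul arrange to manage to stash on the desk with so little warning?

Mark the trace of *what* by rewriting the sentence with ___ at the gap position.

What did Rahul arrange to manage to stash ___ on the desk with so little warning?

In situ: Rahul did arrange to manage to stash what on the desk with so little warning.
'what' functions as the direct object of 'stash'. The gap is right after 'stash'.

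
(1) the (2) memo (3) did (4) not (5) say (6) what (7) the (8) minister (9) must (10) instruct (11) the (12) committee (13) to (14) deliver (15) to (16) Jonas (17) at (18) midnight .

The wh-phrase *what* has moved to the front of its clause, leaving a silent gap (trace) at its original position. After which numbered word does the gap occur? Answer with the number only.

In situ: The minister must instruct the committee to deliver what to Jonas at midnight.
'what' is the direct object of 'deliver'. Fronting leaves a gap immediately after 'deliver':
The memo did not say what the minister must instruct the committee to deliver ___ to Jonas at midnight.
'deliver' is word 14.

14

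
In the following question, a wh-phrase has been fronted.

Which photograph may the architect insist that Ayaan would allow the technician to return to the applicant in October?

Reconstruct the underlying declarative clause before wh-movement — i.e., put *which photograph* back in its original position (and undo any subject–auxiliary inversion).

'which photograph' is the direct object of 'return'. Fronting leaves a gap immediately after 'return':
Which photograph may the architect insist that Ayaan would allow the technician to return ___ to the applicant in October?

The architect may insist that Ayaan would allow the technician to return which photograph to the applicant in October.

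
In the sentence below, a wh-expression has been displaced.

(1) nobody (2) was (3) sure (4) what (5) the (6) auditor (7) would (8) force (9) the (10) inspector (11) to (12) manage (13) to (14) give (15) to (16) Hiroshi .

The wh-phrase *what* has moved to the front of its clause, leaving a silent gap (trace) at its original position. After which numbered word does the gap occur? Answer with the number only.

Before movement: The auditor would force the inspector to manage to give what to Hiroshi.
'what' functions as the direct object of 'give'. Fronting leaves a gap immediately after 'give':
Nobody was sure what the auditor would force the inspector to manage to give ___ to Hiroshi.
'give' is word 14.

14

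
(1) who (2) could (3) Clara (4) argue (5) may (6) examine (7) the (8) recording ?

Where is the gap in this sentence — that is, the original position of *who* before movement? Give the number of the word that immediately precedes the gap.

In situ: Clara could argue who may examine the recording.
The filler 'who' is interpreted as the subject of the clause embedded under 'argue'. It moves to the left edge, and the trace sits right after 'argue':
Who could Clara argue ___ may examine the recording?
'argue' is word 4.

4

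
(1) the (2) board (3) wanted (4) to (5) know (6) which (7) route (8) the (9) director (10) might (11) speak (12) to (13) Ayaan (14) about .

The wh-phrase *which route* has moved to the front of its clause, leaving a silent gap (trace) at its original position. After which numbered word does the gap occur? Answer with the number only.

Underlying clause: The director might speak to Ayaan about which route.
'which route' functions as the object of the preposition 'about'. Wh-movement fronts it, leaving a gap right after 'about':
The board wanted to know which route the director might speak to Ayaan about ___.
'about' is word 14.

14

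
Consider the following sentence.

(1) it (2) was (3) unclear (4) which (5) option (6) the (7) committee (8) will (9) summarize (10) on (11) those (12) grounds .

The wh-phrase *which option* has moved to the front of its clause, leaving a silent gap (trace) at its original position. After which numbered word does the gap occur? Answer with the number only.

Underlying clause: The committee will summarize which option on those grounds.
'which option' functions as the direct object of 'summarize'. Fronting leaves a gap immediately after 'summarize':
It was unclear which option the committee will summarize ___ on those grounds.
'summarize' is word 9.

9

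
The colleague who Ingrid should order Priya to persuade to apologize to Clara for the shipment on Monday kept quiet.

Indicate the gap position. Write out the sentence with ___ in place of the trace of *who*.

'who' is the direct object of 'persuade'. The gap is right after 'persuade'.

The colleague who Ingrid should order Priya to persuade ___ to apologize to Clara for the shipment on Monday kept quiet.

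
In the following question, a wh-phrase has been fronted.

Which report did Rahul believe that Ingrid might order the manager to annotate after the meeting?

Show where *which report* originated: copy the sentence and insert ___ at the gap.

Which report did Rahul believe that Ingrid might order the manager to annotate ___ after the meeting?

Underlying clause: Rahul did believe that Ingrid might order the manager to annotate which report after the meeting.
'which report' is the direct object of 'annotate'. The gap is right after 'annotate'.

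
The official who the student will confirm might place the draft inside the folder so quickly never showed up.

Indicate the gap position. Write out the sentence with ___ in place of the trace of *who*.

The official who the student will confirm ___ might place the draft inside the folder so quickly never showed up.

'who' is the subject of the clause embedded under 'confirm'. The gap is right after 'confirm'.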